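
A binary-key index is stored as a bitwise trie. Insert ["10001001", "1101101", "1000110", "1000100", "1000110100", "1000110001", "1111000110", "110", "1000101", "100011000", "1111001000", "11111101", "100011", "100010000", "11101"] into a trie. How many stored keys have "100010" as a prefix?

Walk to "100010"; the words in its subtree are exactly those with that prefix.
Matches: "1000100", "100010000", "10001001", "1000101"
Count: 4

4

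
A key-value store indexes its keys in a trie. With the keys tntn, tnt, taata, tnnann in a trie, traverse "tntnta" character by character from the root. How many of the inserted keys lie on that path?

Traverse "tntnta" character by character; count nodes along the way that are marked as word ends.
Prefixes of the query that are stored words: "tnt", "tntn"
Count: 2

2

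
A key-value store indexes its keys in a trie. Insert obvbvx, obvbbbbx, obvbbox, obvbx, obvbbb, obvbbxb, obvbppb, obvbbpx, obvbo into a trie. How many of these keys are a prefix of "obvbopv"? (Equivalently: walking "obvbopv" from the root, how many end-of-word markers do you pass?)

1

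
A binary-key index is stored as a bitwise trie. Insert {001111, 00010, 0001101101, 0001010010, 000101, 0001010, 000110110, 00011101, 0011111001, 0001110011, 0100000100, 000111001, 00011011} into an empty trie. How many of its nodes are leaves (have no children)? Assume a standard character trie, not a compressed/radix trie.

6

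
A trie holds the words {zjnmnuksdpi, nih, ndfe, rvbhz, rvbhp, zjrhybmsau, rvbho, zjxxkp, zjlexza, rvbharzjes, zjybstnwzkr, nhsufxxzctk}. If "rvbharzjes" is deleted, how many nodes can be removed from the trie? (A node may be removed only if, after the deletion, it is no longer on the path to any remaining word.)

After clearing the end-marker at "rvbharzjes", prune upward until reaching a node still needed by another word.
The suffix "arzjes" (6 nodes) is used only by "rvbharzjes"; the node for "rvbh" still has the child "z", so pruning stops there.
Nodes removed: 6

6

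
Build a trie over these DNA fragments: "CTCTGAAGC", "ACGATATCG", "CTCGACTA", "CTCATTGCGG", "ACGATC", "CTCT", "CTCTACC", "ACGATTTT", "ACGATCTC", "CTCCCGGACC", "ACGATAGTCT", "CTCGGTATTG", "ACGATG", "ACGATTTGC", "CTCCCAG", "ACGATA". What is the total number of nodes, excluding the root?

Trace insertions, counting only characters that open a new branch:
  "CTCTGAAGC" → 9 new (C, T, C, T, G, A, A, G, C)
  "ACGATATCG" → 9 new (A, C, G, A, T, A, T, C, G)
  "CTCGACTA" → prefix "CTC" already present; 5 new (G, A, C, T, A)
  "CTCATTGCGG" → prefix "CTC" already present; 7 new (A, T, T, G, C, G, G)
  "ACGATC" → prefix "ACGAT" already present; 1 new (C)
  "CTCT" → prefix "CTCT" already present; 0 new (none)
  "CTCTACC" → prefix "CTCT" already present; 3 new (A, C, C)
  "ACGATTTT" → prefix "ACGAT" already present; 3 new (T, T, T)
  "ACGATCTC" → prefix "ACGATC" already present; 2 new (T, C)
  "CTCCCGGACC" → prefix "CTC" already present; 7 new (C, C, G, G, A, C, C)
  "ACGATAGTCT" → prefix "ACGATA" already present; 4 new (G, T, C, T)
  "CTCGGTATTG" → prefix "CTCG" already present; 6 new (G, T, A, T, T, G)
  "ACGATG" → prefix "ACGAT" already present; 1 new (G)
  "ACGATTTGC" → prefix "ACGATTT" already present; 2 new (G, C)
  "CTCCCAG" → prefix "CTCCC" already present; 2 new (A, G)
  "ACGATA" → prefix "ACGATA" already present; 0 new (none)
Total nodes = 9 + 9 + 5 + 7 + 1 + 0 + 3 + 3 + 2 + 7 + 4 + 6 + 1 + 2 + 2 + 0 = 61

61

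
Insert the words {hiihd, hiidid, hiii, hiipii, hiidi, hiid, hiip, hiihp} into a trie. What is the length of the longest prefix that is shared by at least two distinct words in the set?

5

Look for the deepest trie node that still has at least two words in its subtree.
e.g. "hiidi" and "hiidid" share the prefix "hiidi" of length 5; no pair shares a longer one.
Longest shared-prefix length: 5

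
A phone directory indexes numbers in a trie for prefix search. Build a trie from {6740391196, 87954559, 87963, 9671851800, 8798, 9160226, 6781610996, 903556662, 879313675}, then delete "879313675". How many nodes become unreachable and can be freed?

6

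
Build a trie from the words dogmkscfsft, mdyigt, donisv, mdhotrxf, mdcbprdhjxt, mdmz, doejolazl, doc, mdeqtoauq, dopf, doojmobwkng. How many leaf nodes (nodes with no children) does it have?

11

Leaves are exactly the stored words that no other stored word extends.
Those words: "doc", "doejolazl", "dogmkscfsft", "donisv", "doojmobwkng", "dopf", "mdcbprdhjxt", "mdeqtoauq", "mdhotrxf", "mdmz", "mdyigt"
Leaf count: 11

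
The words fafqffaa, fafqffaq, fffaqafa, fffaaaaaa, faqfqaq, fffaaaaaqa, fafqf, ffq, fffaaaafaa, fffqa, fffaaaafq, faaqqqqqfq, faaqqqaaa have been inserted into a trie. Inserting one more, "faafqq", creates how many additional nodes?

The longest prefix of "faafqq" already in the trie is "faa" (length 3).
New nodes needed: |"faafqq"| − 3 = 6 − 3 = 3.

3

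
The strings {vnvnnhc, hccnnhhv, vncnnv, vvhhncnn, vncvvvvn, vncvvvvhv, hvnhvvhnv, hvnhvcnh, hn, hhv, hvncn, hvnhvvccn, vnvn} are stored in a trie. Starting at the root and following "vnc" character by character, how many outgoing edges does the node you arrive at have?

The children of the "vnc" node are the distinct next characters among strings starting with "vnc".
Distinct next characters after "vnc": n, v.
That node has 2 child edges.

2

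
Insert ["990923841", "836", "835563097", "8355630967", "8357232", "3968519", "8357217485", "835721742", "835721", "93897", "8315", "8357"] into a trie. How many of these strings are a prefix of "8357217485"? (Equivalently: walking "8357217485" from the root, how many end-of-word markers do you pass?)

Traverse "8357217485" character by character; count nodes along the way that are marked as word ends.
Prefixes of the query that are stored words: "8357", "835721", "8357217485"
Count: 3

3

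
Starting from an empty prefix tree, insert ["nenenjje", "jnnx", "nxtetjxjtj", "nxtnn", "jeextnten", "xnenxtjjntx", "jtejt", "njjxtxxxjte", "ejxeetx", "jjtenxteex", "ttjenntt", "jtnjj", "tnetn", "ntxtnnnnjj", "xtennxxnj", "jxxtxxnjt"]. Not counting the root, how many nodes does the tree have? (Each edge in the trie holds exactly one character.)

112

Trace insertions, counting only characters that open a new branch:
  "nenenjje" → 8 new (n, e, n, e, n, j, j, e)
  "jnnx" → 4 new (j, n, n, x)
  "nxtetjxjtj" → prefix "n" already present; 9 new (x, t, e, t, j, x, j, t, j)
  "nxtnn" → prefix "nxt" already present; 2 new (n, n)
  "jeextnten" → prefix "j" already present; 8 new (e, e, x, t, n, t, e, n)
  "xnenxtjjntx" → 11 new (x, n, e, n, x, t, j, j, n, t, x)
  "jtejt" → prefix "j" already present; 4 new (t, e, j, t)
  "njjxtxxxjte" → prefix "n" already present; 10 new (j, j, x, t, x, x, x, j, t, e)
  "ejxeetx" → 7 new (e, j, x, e, e, t, x)
  "jjtenxteex" → prefix "j" already present; 9 new (j, t, e, n, x, t, e, e, x)
  "ttjenntt" → 8 new (t, t, j, e, n, n, t, t)
  "jtnjj" → prefix "jt" already present; 3 new (n, j, j)
  "tnetn" → prefix "t" already present; 4 new (n, e, t, n)
  "ntxtnnnnjj" → prefix "n" already present; 9 new (t, x, t, n, n, n, n, j, j)
  "xtennxxnj" → prefix "x" already present; 8 new (t, e, n, n, x, x, n, j)
  "jxxtxxnjt" → prefix "j" already present; 8 new (x, x, t, x, x, n, j, t)
Total nodes = 8 + 4 + 9 + 2 + 8 + 11 + 4 + 10 + 7 + 9 + 8 + 3 + 4 + 9 + 8 + 8 = 112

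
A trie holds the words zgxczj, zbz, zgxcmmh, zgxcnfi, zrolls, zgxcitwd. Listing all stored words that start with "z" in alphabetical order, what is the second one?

zgxcitwd

DFS of the "z" subtree visits, in order: "zbz", "zgxcitwd", "zgxcmmh", "zgxcnfi", "zgxczj", "zrolls"
The 2nd is zgxcitwd.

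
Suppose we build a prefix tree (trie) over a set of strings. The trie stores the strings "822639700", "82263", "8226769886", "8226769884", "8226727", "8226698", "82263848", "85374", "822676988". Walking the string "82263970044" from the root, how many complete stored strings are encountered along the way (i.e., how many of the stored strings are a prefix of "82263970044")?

2

Traverse "82263970044" character by character; count nodes along the way that are marked as word ends.
Prefixes of the query that are stored words: "82263", "822639700"
Count: 2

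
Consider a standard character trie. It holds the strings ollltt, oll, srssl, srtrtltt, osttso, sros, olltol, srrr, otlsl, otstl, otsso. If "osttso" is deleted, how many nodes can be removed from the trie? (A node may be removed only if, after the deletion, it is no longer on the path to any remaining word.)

A node on "osttso"'s path can go only if nothing else ends at it or branches off below it.
The suffix "sttso" (5 nodes) is used only by "osttso"; the node for "o" still has the child "l", so pruning stops there.
Nodes removed: 5

5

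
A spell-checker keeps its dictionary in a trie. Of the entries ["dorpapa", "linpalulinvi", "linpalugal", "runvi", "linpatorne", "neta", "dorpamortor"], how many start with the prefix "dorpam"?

1

Traverse to the node for "dorpam", then collect every word in that subtree.
Words under "dorpam": dorpamortor
Count: 1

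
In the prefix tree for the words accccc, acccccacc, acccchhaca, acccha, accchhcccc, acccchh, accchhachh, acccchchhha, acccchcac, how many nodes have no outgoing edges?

7

Leaves are exactly the stored words that no other stored word extends.
Those words: "acccccacc", "acccchcac", "acccchchhha", "acccchhaca", "acccha", "accchhachh", "accchhcccc"
Leaf count: 7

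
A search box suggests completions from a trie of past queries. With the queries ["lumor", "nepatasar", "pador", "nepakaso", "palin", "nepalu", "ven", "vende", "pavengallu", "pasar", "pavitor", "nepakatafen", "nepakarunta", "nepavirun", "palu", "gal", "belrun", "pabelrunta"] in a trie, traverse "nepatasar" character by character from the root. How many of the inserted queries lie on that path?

1

Check each prefix of "nepatasar" against the stored set — each match is an end-marker on the path.
Prefixes of the query that are stored words: "nepatasar"
Count: 1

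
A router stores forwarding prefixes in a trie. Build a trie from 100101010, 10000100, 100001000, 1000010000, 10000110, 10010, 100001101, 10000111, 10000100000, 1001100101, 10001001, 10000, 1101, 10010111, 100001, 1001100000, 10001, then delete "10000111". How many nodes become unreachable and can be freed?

Walk "10000111" from the leaf back toward the root, removing each node that no remaining word uses.
The suffix "1" (1 node) is used only by "10000111"; the node for "1000011" still has the child "0", so pruning stops there.
Nodes removed: 1

1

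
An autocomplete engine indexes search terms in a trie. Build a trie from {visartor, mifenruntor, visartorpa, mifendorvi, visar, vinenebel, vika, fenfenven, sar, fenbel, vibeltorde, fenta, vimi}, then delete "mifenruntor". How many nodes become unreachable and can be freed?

6

After clearing the end-marker at "mifenruntor", prune upward until reaching a node still needed by another word.
The suffix "runtor" (6 nodes) is used only by "mifenruntor"; the node for "mifen" still has the child "d", so pruning stops there.
Nodes removed: 6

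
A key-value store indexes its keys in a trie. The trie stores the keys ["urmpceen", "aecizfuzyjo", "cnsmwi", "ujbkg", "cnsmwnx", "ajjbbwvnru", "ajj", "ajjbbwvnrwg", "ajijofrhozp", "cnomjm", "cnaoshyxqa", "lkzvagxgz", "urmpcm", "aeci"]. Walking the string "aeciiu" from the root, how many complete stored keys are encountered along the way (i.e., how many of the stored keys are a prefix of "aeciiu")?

1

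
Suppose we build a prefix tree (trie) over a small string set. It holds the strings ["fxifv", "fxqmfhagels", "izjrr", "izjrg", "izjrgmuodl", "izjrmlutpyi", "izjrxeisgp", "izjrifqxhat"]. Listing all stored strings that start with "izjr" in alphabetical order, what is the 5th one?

Words with prefix "izjr", in lexicographic order: "izjrg", "izjrgmuodl", "izjrifqxhat", "izjrmlutpyi", "izjrr", "izjrxeisgp"
The 5th is izjrr.

izjrr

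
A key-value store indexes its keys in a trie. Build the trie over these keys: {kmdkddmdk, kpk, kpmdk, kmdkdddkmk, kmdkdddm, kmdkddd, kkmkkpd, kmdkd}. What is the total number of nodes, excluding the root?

Insert word by word; a character creates a node only if that edge doesn't already exist:
  "kmdkddmdk" → 9 new (k, m, d, k, d, d, m, d, k)
  "kpk" → prefix "k" already present; 2 new (p, k)
  "kpmdk" → prefix "kp" already present; 3 new (m, d, k)
  "kmdkdddkmk" → prefix "kmdkdd" already present; 4 new (d, k, m, k)
  "kmdkdddm" → prefix "kmdkddd" already present; 1 new (m)
  "kmdkddd" → prefix "kmdkddd" already present; 0 new (none)
  "kkmkkpd" → prefix "k" already present; 6 new (k, m, k, k, p, d)
  "kmdkd" → prefix "kmdkd" already present; 0 new (none)
Total nodes = 9 + 2 + 3 + 4 + 1 + 0 + 6 + 0 = 25

25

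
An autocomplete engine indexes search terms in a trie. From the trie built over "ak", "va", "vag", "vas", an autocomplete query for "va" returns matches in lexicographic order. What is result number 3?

DFS of the "va" subtree visits, in order: "va", "vag", "vas"
The 3rd is vas.

vas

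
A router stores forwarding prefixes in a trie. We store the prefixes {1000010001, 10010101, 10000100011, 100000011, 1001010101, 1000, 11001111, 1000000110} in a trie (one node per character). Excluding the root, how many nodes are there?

Trie structure (* marks end of a word):
(root)
└─ 1
   ├─ 0
   │  └─ 0
   │     ├─ 0 *
   │     │  └─ 0
   │     │     ├─ 0
   │     │     │  └─ 0
   │     │     │     └─ 1
   │     │     │        └─ 1 *
   │     │     │           └─ 0 *
   │     │     └─ 1
   │     │        └─ 0
   │     │           └─ 0
   │     │              └─ 0
   │     │                 └─ 1 *
   │     │                    └─ 1 *
   │     └─ 1
   │        └─ 0
   │           └─ 1
   │              └─ 0
   │                 └─ 1 *
   │                    └─ 0
   │                       └─ 1 *
   └─ 1
      └─ 0
         └─ 0
            └─ 1
               └─ 1
                  └─ 1
                     └─ 1 *
Counting every labelled node above: 30.

30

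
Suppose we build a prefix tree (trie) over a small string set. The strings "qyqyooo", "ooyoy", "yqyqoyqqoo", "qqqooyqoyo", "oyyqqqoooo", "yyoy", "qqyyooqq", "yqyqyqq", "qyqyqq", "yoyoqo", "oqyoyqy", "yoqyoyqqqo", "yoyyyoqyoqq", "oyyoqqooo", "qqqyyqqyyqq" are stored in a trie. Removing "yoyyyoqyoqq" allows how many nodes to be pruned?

After clearing the end-marker at "yoyyyoqyoqq", prune upward until reaching a node still needed by another word.
The suffix "yyoqyoqq" (8 nodes) is used only by "yoyyyoqyoqq"; the node for "yoy" still has the child "o", so pruning stops there.
Nodes removed: 8

8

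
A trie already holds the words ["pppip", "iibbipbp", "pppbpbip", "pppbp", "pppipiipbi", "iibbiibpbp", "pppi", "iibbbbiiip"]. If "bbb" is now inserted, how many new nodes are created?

3

"bbb" shares no prefix with any stored word, so all 3 characters open new nodes.
3 − 0 = 3 new nodes.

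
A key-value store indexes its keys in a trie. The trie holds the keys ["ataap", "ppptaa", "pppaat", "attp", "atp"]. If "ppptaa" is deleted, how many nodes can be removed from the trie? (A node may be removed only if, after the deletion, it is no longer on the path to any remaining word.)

3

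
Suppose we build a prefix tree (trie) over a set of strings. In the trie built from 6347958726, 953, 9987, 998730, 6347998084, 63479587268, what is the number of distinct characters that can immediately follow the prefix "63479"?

2

The children of the "63479" node are the distinct next characters among strings starting with "63479".
Characters that immediately follow "63479" among the stored strings: {5, 9}.
That node has 2 child edges.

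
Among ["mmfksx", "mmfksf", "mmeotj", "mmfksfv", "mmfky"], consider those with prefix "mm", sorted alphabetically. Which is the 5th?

mmfky

DFS of the "mm" subtree visits, in order: "mmeotj", "mmfksf", "mmfksfv", "mmfksx", "mmfky"
Position 5: mmfky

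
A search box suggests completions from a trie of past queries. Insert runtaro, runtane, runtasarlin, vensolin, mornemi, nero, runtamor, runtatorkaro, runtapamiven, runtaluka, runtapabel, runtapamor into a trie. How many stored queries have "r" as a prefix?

9

Filter for entries beginning with "r":
Matches: "runtaluka", "runtamor", "runtane", "runtapabel", "runtapamiven", "runtapamor", "runtaro", "runtasarlin", "runtatorkaro"
Count: 9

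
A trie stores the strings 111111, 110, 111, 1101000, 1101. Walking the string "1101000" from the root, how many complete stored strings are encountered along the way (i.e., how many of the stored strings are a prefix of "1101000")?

3

Walk "1101000" from the root; an end-of-word marker is hit whenever a stored word is a prefix of "1101000".
Prefixes of the query that are stored words: "110", "1101", "1101000"
Count: 3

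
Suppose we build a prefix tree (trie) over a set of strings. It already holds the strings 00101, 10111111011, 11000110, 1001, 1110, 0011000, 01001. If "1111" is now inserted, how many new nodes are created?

"111" is already a path in the trie; the remaining "1" must be added.
New nodes needed: |"1111"| − 3 = 4 − 3 = 1.

1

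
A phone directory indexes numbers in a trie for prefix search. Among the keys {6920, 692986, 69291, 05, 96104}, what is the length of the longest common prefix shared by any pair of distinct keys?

4

Equivalently: take the maximum, over all pairs, of their longest common prefix length.
e.g. "69291" and "692986" share the prefix "6929" of length 4; no pair shares a longer one.
Longest shared-prefix length: 4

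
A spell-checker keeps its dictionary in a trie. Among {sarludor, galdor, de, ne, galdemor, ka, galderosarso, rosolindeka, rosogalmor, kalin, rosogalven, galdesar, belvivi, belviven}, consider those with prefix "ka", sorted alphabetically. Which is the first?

Words with prefix "ka", in lexicographic order: "ka", "kalin"
The 1st is ka.

ka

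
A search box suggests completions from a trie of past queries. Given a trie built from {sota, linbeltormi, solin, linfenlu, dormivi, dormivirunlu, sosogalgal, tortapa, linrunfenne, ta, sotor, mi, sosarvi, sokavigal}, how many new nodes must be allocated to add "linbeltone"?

2

"linbelto" is already a path in the trie; the remaining "ne" must be added.
New nodes needed: |"linbeltone"| − 8 = 10 − 8 = 2.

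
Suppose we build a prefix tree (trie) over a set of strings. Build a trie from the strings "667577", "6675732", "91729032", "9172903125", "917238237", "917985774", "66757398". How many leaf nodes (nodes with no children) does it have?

7

Leaves are exactly the stored words that no other stored word extends.
Those words: "6675732", "66757398", "667577", "917238237", "9172903125", "91729032", "917985774"
Leaf count: 7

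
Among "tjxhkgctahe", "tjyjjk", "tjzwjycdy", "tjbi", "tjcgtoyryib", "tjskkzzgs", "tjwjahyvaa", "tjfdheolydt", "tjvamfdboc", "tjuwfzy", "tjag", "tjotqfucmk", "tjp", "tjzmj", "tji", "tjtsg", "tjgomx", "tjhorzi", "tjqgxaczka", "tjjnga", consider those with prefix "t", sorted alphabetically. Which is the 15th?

DFS of the "t" subtree visits, in order: "tjag", "tjbi", "tjcgtoyryib", "tjfdheolydt", "tjgomx", "tjhorzi", "tji", "tjjnga", "tjotqfucmk", "tjp", "tjqgxaczka", "tjskkzzgs", "tjtsg", "tjuwfzy", "tjvamfdboc", "tjwjahyvaa", "tjxhkgctahe", "tjyjjk", "tjzmj", "tjzwjycdy"
Position 15: tjvamfdboc

tjvamfdboc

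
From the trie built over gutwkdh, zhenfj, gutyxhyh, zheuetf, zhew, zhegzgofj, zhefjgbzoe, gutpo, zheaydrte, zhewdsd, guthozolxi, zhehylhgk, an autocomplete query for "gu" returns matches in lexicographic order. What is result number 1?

guthozolxi

DFS of the "gu" subtree visits, in order: "guthozolxi", "gutpo", "gutwkdh", "gutyxhyh"
The 1st is guthozolxi.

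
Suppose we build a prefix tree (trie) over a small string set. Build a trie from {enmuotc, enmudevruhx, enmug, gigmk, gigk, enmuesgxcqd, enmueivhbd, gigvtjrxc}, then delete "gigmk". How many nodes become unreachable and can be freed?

2

After clearing the end-marker at "gigmk", prune upward until reaching a node still needed by another word.
The suffix "mk" (2 nodes) is used only by "gigmk"; the node for "gig" still has the child "k", so pruning stops there.
Nodes removed: 2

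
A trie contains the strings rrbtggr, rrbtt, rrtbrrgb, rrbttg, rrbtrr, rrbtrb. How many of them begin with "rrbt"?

5

Walk to "rrbt"; the words in its subtree are exactly those with that prefix.
Matches: "rrbtggr", "rrbtrb", "rrbtrr", "rrbtt", "rrbttg"
Count: 5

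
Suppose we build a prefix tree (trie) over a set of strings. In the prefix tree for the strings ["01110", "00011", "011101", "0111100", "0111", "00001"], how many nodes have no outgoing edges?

Leaves are exactly the stored words that no other stored word extends.
Those words: "00001", "00011", "011101", "0111100"
Leaf count: 4

4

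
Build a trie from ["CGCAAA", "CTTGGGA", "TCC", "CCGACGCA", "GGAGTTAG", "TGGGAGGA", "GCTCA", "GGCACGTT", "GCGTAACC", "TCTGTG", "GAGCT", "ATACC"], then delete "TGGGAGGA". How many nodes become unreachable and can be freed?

Walk "TGGGAGGA" from the leaf back toward the root, removing each node that no remaining word uses.
The suffix "GGGAGGA" (7 nodes) is used only by "TGGGAGGA"; the node for "T" still has the child "C", so pruning stops there.
Nodes removed: 7

7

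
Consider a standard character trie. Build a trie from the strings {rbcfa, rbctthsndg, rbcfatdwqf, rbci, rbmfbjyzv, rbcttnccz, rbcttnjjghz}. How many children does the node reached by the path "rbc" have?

Walk "rbc" from the root, arriving at one node.
Characters that immediately follow "rbc" among the stored strings: {f, i, t}.
That node has 3 child edges.

3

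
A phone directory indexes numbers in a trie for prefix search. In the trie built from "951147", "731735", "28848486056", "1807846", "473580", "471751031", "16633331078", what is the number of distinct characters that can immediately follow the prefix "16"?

1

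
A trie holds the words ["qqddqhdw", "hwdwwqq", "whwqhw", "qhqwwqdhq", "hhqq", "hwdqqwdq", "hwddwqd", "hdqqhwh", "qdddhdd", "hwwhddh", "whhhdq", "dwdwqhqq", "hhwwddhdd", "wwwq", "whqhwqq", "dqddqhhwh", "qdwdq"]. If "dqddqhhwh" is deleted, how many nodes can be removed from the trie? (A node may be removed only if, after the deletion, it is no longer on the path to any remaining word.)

8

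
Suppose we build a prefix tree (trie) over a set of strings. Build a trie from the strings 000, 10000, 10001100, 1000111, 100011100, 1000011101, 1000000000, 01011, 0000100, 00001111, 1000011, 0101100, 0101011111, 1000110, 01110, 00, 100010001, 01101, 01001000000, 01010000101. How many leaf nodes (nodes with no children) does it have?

13

A leaf is a node with no children — equivalently, the end of a word that is not a proper prefix of any other stored word.
Those words: "0000100", "00001111", "01001000000", "01010000101", "0101011111", "0101100", "01101", "01110", "1000000000", "1000011101", "100010001", "10001100", "100011100"
Leaf count: 13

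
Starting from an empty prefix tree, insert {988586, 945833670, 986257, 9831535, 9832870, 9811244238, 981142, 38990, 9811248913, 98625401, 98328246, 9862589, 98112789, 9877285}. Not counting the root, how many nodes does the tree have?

62

Trace insertions, counting only characters that open a new branch:
  "988586" → 6 new (9, 8, 8, 5, 8, 6)
  "945833670" → prefix "9" already present; 8 new (4, 5, 8, 3, 3, 6, 7, 0)
  "986257" → prefix "98" already present; 4 new (6, 2, 5, 7)
  "9831535" → prefix "98" already present; 5 new (3, 1, 5, 3, 5)
  "9832870" → prefix "983" already present; 4 new (2, 8, 7, 0)
  "9811244238" → prefix "98" already present; 8 new (1, 1, 2, 4, 4, 2, 3, 8)
  "981142" → prefix "9811" already present; 2 new (4, 2)
  "38990" → 5 new (3, 8, 9, 9, 0)
  "9811248913" → prefix "981124" already present; 4 new (8, 9, 1, 3)
  "98625401" → prefix "98625" already present; 3 new (4, 0, 1)
  "98328246" → prefix "98328" already present; 3 new (2, 4, 6)
  "9862589" → prefix "98625" already present; 2 new (8, 9)
  "98112789" → prefix "98112" already present; 3 new (7, 8, 9)
  "9877285" → prefix "98" already present; 5 new (7, 7, 2, 8, 5)
Total nodes = 6 + 8 + 4 + 5 + 4 + 8 + 2 + 5 + 4 + 3 + 3 + 2 + 3 + 5 = 62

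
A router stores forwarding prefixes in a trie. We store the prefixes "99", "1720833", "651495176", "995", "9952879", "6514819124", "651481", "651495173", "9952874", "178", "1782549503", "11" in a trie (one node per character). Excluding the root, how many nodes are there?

For each word, the new-node count is its length minus the longest prefix already in the trie:
  "99" → 2 new (9, 9)
  "1720833" → 7 new (1, 7, 2, 0, 8, 3, 3)
  "651495176" → 9 new (6, 5, 1, 4, 9, 5, 1, 7, 6)
  "995" → prefix "99" already present; 1 new (5)
  "9952879" → prefix "995" already present; 4 new (2, 8, 7, 9)
  "6514819124" → prefix "6514" already present; 6 new (8, 1, 9, 1, 2, 4)
  "651481" → prefix "651481" already present; 0 new (none)
  "651495173" → prefix "65149517" already present; 1 new (3)
  "9952874" → prefix "995287" already present; 1 new (4)
  "178" → prefix "17" already present; 1 new (8)
  "1782549503" → prefix "178" already present; 7 new (2, 5, 4, 9, 5, 0, 3)
  "11" → prefix "1" already present; 1 new (1)
Total nodes = 2 + 7 + 9 + 1 + 4 + 6 + 0 + 1 + 1 + 1 + 7 + 1 = 40

40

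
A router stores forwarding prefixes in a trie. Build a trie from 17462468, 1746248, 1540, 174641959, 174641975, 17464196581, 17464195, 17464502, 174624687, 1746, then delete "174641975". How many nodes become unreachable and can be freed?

Walk "174641975" from the leaf back toward the root, removing each node that no remaining word uses.
The suffix "75" (2 nodes) is used only by "174641975"; the node for "1746419" still has the child "5", so pruning stops there.
Nodes removed: 2

2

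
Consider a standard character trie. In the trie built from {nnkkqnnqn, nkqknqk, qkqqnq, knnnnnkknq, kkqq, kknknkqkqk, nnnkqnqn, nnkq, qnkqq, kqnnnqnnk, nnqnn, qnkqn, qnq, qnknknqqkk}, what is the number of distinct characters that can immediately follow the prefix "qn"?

2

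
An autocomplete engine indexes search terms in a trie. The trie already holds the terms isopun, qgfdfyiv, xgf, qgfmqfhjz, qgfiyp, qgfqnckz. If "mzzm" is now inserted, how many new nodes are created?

No existing word starts with "m", so every character of "mzzm" needs a new node.
4 − 0 = 4 new nodes.

4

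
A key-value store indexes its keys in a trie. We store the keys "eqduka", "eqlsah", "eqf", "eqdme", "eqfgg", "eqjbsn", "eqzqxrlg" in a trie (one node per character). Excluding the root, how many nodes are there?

25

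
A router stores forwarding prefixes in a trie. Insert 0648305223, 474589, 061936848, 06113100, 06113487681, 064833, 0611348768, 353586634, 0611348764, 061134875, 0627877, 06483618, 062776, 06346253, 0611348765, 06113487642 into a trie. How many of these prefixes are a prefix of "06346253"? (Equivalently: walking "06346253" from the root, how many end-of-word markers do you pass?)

1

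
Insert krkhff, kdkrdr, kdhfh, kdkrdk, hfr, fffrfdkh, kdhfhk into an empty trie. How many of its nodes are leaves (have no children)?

6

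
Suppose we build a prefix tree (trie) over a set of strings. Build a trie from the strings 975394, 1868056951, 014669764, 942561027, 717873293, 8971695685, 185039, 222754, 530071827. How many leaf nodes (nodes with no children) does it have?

A leaf is a node with no children — equivalently, the end of a word that is not a proper prefix of any other stored word.
Those words: "014669764", "185039", "1868056951", "222754", "530071827", "717873293", "8971695685", "942561027", "975394"
Leaf count: 9

9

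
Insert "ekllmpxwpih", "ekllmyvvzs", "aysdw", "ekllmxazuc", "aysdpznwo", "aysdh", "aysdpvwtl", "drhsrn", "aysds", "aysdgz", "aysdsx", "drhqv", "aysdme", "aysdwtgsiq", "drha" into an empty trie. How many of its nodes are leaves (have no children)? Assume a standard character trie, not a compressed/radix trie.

13

A leaf is a node with no children — equivalently, the end of a word that is not a proper prefix of any other stored word.
Those words: "aysdgz", "aysdh", "aysdme", "aysdpvwtl", "aysdpznwo", "aysdsx", "aysdwtgsiq", "drha", "drhqv", "drhsrn", "ekllmpxwpih", "ekllmxazuc", "ekllmyvvzs"
Leaf count: 13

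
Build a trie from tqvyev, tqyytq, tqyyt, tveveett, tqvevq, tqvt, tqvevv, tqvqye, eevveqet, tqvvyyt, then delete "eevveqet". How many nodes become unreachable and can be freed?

8

A node on "eevveqet"'s path can go only if nothing else ends at it or branches off below it.
No other word shares any prefix with "eevveqet", so all 8 of its nodes go.
Nodes removed: 8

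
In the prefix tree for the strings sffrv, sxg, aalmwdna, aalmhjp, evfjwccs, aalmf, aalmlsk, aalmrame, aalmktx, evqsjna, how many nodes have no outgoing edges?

Leaves are exactly the stored words that no other stored word extends.
Those words: "aalmf", "aalmhjp", "aalmktx", "aalmlsk", "aalmrame", "aalmwdna", "evfjwccs", "evqsjna", "sffrv", "sxg"
Leaf count: 10

10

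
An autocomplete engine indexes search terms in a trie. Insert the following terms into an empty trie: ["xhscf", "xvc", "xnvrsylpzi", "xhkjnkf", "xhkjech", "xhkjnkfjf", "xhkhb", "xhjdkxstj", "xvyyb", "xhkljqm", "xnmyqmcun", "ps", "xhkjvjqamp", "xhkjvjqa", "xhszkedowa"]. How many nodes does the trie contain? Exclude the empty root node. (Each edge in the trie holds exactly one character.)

Insert word by word; a character creates a node only if that edge doesn't already exist:
  "xhscf" → 5 new (x, h, s, c, f)
  "xvc" → prefix "x" already present; 2 new (v, c)
  "xnvrsylpzi" → prefix "x" already present; 9 new (n, v, r, s, y, l, p, z, i)
  "xhkjnkf" → prefix "xh" already present; 5 new (k, j, n, k, f)
  "xhkjech" → prefix "xhkj" already present; 3 new (e, c, h)
  "xhkjnkfjf" → prefix "xhkjnkf" already present; 2 new (j, f)
  "xhkhb" → prefix "xhk" already present; 2 new (h, b)
  "xhjdkxstj" → prefix "xh" already present; 7 new (j, d, k, x, s, t, j)
  "xvyyb" → prefix "xv" already present; 3 new (y, y, b)
  "xhkljqm" → prefix "xhk" already present; 4 new (l, j, q, m)
  "xnmyqmcun" → prefix "xn" already present; 7 new (m, y, q, m, c, u, n)
  "ps" → 2 new (p, s)
  "xhkjvjqamp" → prefix "xhkj" already present; 6 new (v, j, q, a, m, p)
  "xhkjvjqa" → prefix "xhkjvjqa" already present; 0 new (none)
  "xhszkedowa" → prefix "xhs" already present; 7 new (z, k, e, d, o, w, a)
Total nodes = 5 + 2 + 9 + 5 + 3 + 2 + 2 + 7 + 3 + 4 + 7 + 2 + 6 + 0 + 7 = 64

64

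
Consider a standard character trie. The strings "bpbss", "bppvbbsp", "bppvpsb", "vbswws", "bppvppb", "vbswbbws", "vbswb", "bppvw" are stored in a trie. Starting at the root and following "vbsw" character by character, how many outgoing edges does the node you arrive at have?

Follow the path "vbsw" to its node, then look at its outgoing edges.
Characters that immediately follow "vbsw" among the stored strings: {b, w}.
That node has 2 child edges.

2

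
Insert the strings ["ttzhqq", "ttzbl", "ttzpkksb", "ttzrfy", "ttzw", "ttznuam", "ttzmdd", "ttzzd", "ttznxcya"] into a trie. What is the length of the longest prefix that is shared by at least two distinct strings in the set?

4

Look for the deepest trie node that still has at least two words in its subtree.
"ttznuam" and "ttznxcya" agree on "ttzn" (4 characters) before diverging; nothing deeper is shared.
Longest shared-prefix length: 4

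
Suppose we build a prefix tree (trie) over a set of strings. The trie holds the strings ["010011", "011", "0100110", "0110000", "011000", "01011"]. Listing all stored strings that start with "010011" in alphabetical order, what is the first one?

010011

Words with prefix "010011", in lexicographic order: "010011", "0100110"
Position 1: 010011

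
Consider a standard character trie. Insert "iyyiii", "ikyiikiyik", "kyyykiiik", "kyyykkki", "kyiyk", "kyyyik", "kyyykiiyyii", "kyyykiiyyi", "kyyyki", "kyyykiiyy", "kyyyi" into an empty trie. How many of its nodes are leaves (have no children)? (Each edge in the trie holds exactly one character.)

A leaf is a node with no children — equivalently, the end of a word that is not a proper prefix of any other stored word.
Those words: "ikyiikiyik", "iyyiii", "kyiyk", "kyyyik", "kyyykiiik", "kyyykiiyyii", "kyyykkki"
Leaf count: 7

7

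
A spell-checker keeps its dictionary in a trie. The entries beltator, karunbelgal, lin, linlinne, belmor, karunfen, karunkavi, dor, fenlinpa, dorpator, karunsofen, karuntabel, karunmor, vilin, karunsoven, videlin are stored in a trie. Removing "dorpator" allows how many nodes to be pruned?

Walk "dorpator" from the leaf back toward the root, removing each node that no remaining word uses.
The suffix "pator" (5 nodes) is used only by "dorpator"; "dor" is itself a stored word, so pruning stops there.
Nodes removed: 5

5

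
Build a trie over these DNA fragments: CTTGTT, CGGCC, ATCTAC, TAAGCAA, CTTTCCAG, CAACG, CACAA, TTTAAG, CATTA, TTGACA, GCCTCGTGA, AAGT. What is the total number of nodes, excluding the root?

59

Count nodes per top-level branch (shared prefixes stored once):
  'A'-branch (AAGT, ATCTAC): 9 nodes
  'C'-branch (CAACG, CACAA, CATTA, CGGCC, CTTGTT, CTTTCCAG): 25 nodes
  'G'-branch (GCCTCGTGA): 9 nodes
  'T'-branch (TAAGCAA, TTGACA, TTTAAG): 16 nodes
Sum: 59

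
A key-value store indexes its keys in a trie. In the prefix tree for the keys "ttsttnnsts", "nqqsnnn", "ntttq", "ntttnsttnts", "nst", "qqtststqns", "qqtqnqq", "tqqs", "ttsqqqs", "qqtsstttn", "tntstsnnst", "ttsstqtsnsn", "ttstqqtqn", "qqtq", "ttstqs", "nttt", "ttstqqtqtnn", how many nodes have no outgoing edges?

Leaves are exactly the stored words that no other stored word extends.
Those words: "nqqsnnn", "nst", "ntttnsttnts", "ntttq", "qqtqnqq", "qqtsstttn", "qqtststqns", "tntstsnnst", "tqqs", "ttsqqqs", "ttsstqtsnsn", "ttstqqtqn", "ttstqqtqtnn", "ttstqs", "ttsttnnsts"
Leaf count: 15

15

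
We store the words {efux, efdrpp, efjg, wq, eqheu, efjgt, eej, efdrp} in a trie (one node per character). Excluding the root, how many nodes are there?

Trie structure (* marks end of a word):
(root)
├─ e
│  ├─ e
│  │  └─ j *
│  ├─ f
│  │  ├─ d
│  │  │  └─ r
│  │  │     └─ p *
│  │  │        └─ p *
│  │  ├─ j
│  │  │  └─ g *
│  │  │     └─ t *
│  │  └─ u
│  │     └─ x *
│  └─ q
│     └─ h
│        └─ e
│           └─ u *
└─ w
   └─ q *
Counting every labelled node above: 19.

19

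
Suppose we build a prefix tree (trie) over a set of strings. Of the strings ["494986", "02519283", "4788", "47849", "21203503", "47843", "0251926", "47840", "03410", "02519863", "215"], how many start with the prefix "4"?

5

Filter for entries beginning with "4":
Matches: "47840", "47843", "47849", "4788", "494986"
Count: 5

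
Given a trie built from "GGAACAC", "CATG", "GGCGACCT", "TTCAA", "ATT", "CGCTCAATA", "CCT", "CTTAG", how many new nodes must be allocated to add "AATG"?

The longest prefix of "AATG" already in the trie is "A" (length 1).
New nodes needed: |"AATG"| − 1 = 4 − 1 = 3.

3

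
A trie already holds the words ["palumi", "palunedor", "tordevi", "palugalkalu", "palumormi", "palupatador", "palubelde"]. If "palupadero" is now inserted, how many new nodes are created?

4

The longest prefix of "palupadero" already in the trie is "palupa" (length 6).
New nodes needed: |"palupadero"| − 6 = 10 − 6 = 4.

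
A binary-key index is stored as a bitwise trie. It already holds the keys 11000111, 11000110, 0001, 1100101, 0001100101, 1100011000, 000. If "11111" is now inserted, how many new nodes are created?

"11" is already a path in the trie; the remaining "111" must be added.
So 5 − 2 = 3 new nodes.

3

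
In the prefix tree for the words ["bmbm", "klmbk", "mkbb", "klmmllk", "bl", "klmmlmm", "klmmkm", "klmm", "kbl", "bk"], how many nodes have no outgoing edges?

9

Leaves are exactly the stored words that no other stored word extends.
Those words: "bk", "bl", "bmbm", "kbl", "klmbk", "klmmkm", "klmmllk", "klmmlmm", "mkbb"
Leaf count: 9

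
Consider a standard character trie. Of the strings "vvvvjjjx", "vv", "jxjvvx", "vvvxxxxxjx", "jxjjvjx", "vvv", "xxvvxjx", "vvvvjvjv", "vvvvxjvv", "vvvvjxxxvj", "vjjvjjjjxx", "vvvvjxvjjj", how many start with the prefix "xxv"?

Walk to "xxv"; the words in its subtree are exactly those with that prefix.
Matches: "xxvvxjx"
Count: 1

1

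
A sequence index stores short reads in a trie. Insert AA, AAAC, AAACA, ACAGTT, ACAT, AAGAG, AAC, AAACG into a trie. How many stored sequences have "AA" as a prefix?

Filter for entries beginning with "AA":
Words under "AA": AA, AAAC, AAACA, AAACG, AAC, AAGAG
Count: 6

6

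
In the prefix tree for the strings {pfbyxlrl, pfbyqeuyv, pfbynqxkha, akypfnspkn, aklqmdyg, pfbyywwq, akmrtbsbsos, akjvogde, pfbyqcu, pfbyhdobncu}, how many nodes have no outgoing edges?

10

A leaf is a node with no children — equivalently, the end of a word that is not a proper prefix of any other stored word.
Those words: "akjvogde", "aklqmdyg", "akmrtbsbsos", "akypfnspkn", "pfbyhdobncu", "pfbynqxkha", "pfbyqcu", "pfbyqeuyv", "pfbyxlrl", "pfbyywwq"
Leaf count: 10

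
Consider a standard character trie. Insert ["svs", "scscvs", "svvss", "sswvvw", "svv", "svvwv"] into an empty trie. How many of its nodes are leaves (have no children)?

5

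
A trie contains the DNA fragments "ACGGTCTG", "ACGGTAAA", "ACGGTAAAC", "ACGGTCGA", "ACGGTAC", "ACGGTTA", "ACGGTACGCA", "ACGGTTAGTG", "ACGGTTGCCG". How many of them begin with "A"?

Filter for entries beginning with "A":
Matches: "ACGGTAAA", "ACGGTAAAC", "ACGGTAC", "ACGGTACGCA", "ACGGTCGA", "ACGGTCTG", "ACGGTTA", "ACGGTTAGTG", "ACGGTTGCCG"
Count: 9

9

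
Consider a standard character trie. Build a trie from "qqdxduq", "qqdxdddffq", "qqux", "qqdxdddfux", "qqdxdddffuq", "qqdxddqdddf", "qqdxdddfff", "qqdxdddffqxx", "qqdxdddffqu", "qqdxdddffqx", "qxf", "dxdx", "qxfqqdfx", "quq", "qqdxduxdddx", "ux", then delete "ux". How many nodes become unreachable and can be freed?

Walk "ux" from the leaf back toward the root, removing each node that no remaining word uses.
No other word shares any prefix with "ux", so all 2 of its nodes go.
Nodes removed: 2

2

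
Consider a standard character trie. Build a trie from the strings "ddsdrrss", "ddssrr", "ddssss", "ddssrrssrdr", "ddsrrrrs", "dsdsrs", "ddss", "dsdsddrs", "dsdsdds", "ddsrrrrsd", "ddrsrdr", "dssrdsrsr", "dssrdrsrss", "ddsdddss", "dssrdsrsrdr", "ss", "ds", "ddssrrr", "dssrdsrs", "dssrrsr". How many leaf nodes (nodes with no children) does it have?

Leaves are exactly the stored words that no other stored word extends.
Those words: "ddrsrdr", "ddsdddss", "ddsdrrss", "ddsrrrrsd", "ddssrrr", "ddssrrssrdr", "ddssss", "dsdsddrs", "dsdsdds", "dsdsrs", "dssrdrsrss", "dssrdsrsrdr", "dssrrsr", "ss"
Leaf count: 14

14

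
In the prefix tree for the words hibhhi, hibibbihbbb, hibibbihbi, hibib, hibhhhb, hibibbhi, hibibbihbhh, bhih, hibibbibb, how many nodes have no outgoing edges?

8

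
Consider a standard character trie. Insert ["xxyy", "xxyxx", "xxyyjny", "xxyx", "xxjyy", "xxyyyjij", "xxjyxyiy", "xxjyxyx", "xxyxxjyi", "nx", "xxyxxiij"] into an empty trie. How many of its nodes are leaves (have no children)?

8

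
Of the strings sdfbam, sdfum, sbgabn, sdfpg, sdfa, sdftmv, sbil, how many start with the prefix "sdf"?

5

Walk to "sdf"; the words in its subtree are exactly those with that prefix.
Matches: "sdfa", "sdfbam", "sdfpg", "sdftmv", "sdfum"
Count: 5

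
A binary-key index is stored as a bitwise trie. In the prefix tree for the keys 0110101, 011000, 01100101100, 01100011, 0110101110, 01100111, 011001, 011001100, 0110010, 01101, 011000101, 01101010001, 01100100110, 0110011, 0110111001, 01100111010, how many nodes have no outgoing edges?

A leaf is a node with no children — equivalently, the end of a word that is not a proper prefix of any other stored word.
Those words: "011000101", "01100011", "01100100110", "01100101100", "011001100", "01100111010", "01101010001", "0110101110", "0110111001"
Leaf count: 9

9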